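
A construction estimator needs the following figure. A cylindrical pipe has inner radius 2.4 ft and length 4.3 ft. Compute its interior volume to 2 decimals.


Shape: cylinder
Radius r = 2.4 ft, Height h = 4.3 ft
Formula: V = pi * r^2 * h
r^2 = 5.76
V = pi * 5.76 * 4.3
V = 24.768 * pi
V = 77.81
77.81 ft^3


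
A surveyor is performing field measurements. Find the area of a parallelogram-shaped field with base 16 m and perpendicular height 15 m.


Shape: parallelogram
Base b = 16 m, Height h = 15 m
Formula: A = b * h
A = 16 * 15
A = 240
240 m^2


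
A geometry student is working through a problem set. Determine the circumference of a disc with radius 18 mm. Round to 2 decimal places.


Shape: circle
Radius r = 18 mm
Formula: C = 2 * pi * r
C = 2 * pi * 18
C = 36 * pi
C = 113.1
113.1 mm


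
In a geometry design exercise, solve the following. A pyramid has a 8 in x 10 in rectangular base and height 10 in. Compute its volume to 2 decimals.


Shape: rectangular pyramid
Base: 8 in x 10 in, Height h = 10 in
Formula: V = (1/3) * base_area * h
base_area = 8 * 10 = 80
base_area * h = 80 * 10 = 800
V = 800 / 3
V = 266.67
266.67 in^3


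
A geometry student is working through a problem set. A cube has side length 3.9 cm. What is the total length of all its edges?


Shape: cube
Side s = 3.9 cm
A cube has 12 edges, all equal.
Formula: total edge length = 12 * s
Total = 12 * 3.9
Total = 46.8
46.8 cm


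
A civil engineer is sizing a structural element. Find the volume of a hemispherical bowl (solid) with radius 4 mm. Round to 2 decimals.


Shape: hemisphere (half of a sphere)
Radius r = 4 mm
Formula: V = (1/2) * (4/3) * pi * r^3 = (2/3) * pi * r^3
r^3 = 64
(2/3) * 64 = 42.666667
V = 42.666667 * pi
V = 134.04
134.04 mm^3


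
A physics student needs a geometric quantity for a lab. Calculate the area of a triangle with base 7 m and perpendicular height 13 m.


Shape: triangle
Base b = 7 m, Height h = 13 m
Formula: A = (1/2) * b * h
A = 0.5 * 7 * 13
A = 0.5 * 91
A = 45.5
45.5 m^2


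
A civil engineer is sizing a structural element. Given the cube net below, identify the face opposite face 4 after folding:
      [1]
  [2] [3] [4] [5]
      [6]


Net: cross layout. Take square 3 as the base (bottom).
Fold the four squares in the horizontal row up around 3: 2 -> left, 4 -> right, 5 wraps to the top.
Fold 1 and 6 up from 3: 1 -> back, 6 -> front.
Opposite pairs are therefore: (1, 6), (2, 4), (3, 5).
Face 4 is opposite face 2.
face 2


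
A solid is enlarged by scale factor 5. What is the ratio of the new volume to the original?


Linear scale factor k = 5
Rule: under a linear scaling by k, volumes scale by k^3.
k^3 = 5 * 5 * 5
k^3 = 25 * 5
k^3 = 125
Volume scales by a factor of 125.
125 (dimensionless)


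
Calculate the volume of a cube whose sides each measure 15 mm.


Shape: cube
Side s = 15 mm
Formula: V = s^3
V = 15 * 15 * 15
V = 225 * 15
V = 3375
3375 mm^3


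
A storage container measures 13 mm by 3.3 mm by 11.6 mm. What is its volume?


Shape: rectangular prism
l = 13 mm, w = 3.3 mm, h = 11.6 mm
Formula: V = l * w * h
V = 13 * 3.3 * 11.6
V = 42.9 * 11.6
V = 497.64
497.64 mm^3


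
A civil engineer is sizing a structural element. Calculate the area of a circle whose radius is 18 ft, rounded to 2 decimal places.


Shape: circle
Radius r = 18 ft
Formula: A = pi * r^2
r^2 = 18^2 = 324
A = pi * 324
A = 1017.88
1017.88 ft^2


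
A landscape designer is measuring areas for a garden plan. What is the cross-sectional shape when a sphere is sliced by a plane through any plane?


Solid: sphere
Cutting plane: through any plane
Visualize the intersection of the plane with the solid's surface.
The boundary of the cut region is a circle.
circle


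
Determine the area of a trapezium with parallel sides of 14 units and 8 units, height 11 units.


Shape: trapezoid
Parallel sides a = 14 units, b = 8 units; Height h = 11 units
Formula: A = (a + b) * h / 2
a + b = 14 + 8 = 22
A = 22 * 11 / 2
A = 242 / 2
A = 121
121 units^2


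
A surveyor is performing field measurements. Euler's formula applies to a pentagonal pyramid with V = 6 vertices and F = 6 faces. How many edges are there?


Polyhedron: pentagonal pyramid
Euler's formula for convex polyhedra: V - E + F = 2
Given: V = 6 vertices and F = 6 faces
Solve for E:
E = V + F - 2 = 6 + 6 - 2 = 10
10 edges


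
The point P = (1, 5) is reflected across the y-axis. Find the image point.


Transformation: reflection
Original point: (1, 5)
Rule for reflection over the y-axis: (x, y) -> (-x, y)
Apply: (1, 5) -> (-1, 5)
(-1, 5)


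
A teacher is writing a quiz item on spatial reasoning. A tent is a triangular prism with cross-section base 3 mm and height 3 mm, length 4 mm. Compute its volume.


Shape: triangular prism
Triangle base = 3 mm, triangle height = 3 mm, prism length L = 4 mm
Formula: V = (1/2 * b * h_tri) * L
Cross-section area = 0.5 * 3 * 3 = 4.5
V = 4.5 * 4
V = 18
18 mm^3


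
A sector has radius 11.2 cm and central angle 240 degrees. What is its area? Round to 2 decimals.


Shape: circular sector
Radius r = 11.2 cm, Angle = 240 degrees
Formula: A = (angle/360) * pi * r^2
r^2 = 125.44
Fraction of circle = 240/360
A = (240/360) * pi * 125.44
A = 83.626667 * pi
A = 262.72
262.72 cm^2


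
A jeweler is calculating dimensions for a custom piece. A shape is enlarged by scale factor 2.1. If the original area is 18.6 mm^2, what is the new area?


Linear scale factor k = 2.1
Original area = 18.6 mm^2
Rule: under a linear scaling by k, areas scale by k^2.
k^2 = 2.1^2 = 4.41
New area = 18.6 * 4.41
New area = 82.026
82.026 mm^2


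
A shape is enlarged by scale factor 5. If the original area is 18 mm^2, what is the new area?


Linear scale factor k = 5
Original area = 18 mm^2
Rule: under a linear scaling by k, areas scale by k^2.
k^2 = 5^2 = 25
New area = 18 * 25
New area = 450
450 mm^2


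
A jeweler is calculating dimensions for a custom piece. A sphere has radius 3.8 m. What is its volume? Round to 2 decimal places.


Shape: sphere
Radius r = 3.8 m
Formula: V = (4/3) * pi * r^3
r^3 = 54.872
(4/3) * 54.872 = 73.162667
V = 73.162667 * pi
V = 229.85
229.85 m^3


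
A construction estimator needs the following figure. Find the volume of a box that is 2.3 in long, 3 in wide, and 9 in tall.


Shape: rectangular prism
l = 2.3 in, w = 3 in, h = 9 in
Formula: V = l * w * h
V = 2.3 * 3 * 9
V = 6.9 * 9
V = 62.1
62.1 in^3


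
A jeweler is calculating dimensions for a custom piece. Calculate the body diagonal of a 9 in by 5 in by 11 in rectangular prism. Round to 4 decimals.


Shape: rectangular box (space diagonal)
l = 9 in, w = 5 in, h = 11 in
Visualize: the diagonal of the base, then a right triangle with that diagonal and the height.
Formula: d = sqrt(l^2 + w^2 + h^2)
l^2 + w^2 + h^2 = 81 + 25 + 121 = 227
d = sqrt(227)
d = 15.0665
15.0665 in


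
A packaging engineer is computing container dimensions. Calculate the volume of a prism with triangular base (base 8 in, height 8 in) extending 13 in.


Shape: triangular prism
Triangle base = 8 in, triangle height = 8 in, prism length L = 13 in
Formula: V = (1/2 * b * h_tri) * L
Cross-section area = 0.5 * 8 * 8 = 32
V = 32 * 13
V = 416
416 in^3


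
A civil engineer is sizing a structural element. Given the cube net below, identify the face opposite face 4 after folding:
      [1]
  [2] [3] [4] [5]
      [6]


Net: cross layout. Take square 3 as the base (bottom).
Fold the four squares in the horizontal row up around 3: 2 -> left, 4 -> right, 5 wraps to the top.
Fold 1 and 6 up from 3: 1 -> back, 6 -> front.
Opposite pairs are therefore: (1, 6), (2, 4), (3, 5).
Face 4 is opposite face 2.
face 2


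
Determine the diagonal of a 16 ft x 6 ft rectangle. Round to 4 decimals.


Shape: rectangle (diagonal via Pythagoras)
Sides: 16 ft and 6 ft
Formula: d = sqrt(l^2 + w^2)
l^2 = 256, w^2 = 36
l^2 + w^2 = 292
d = sqrt(292)
d = 17.088
17.088 ft


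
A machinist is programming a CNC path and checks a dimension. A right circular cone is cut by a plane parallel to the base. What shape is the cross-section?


Solid: right circular cone
Cutting plane: parallel to the base
Visualize the intersection of the plane with the solid's surface.
The boundary of the cut region is a circle.
circle


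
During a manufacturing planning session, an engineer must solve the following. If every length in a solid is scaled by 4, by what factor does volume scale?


Linear scale factor k = 4
Rule: under a linear scaling by k, volumes scale by k^3.
k^3 = 4 * 4 * 4
k^3 = 16 * 4
k^3 = 64
Volume scales by a factor of 64.
64 (dimensionless)


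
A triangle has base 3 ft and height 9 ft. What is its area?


Shape: triangle
Base b = 3 ft, Height h = 9 ft
Formula: A = (1/2) * b * h
A = 0.5 * 3 * 9
A = 0.5 * 27
A = 13.5
13.5 ft^2


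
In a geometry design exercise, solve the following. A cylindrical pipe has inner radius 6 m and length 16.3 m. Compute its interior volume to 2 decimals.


Shape: cylinder
Radius r = 6 m, Height h = 16.3 m
Formula: V = pi * r^2 * h
r^2 = 36
V = pi * 36 * 16.3
V = 586.8 * pi
V = 1843.49
1843.49 m^3


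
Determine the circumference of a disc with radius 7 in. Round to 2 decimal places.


Shape: circle
Radius r = 7 in
Formula: C = 2 * pi * r
C = 2 * pi * 7
C = 14 * pi
C = 43.98
43.98 in


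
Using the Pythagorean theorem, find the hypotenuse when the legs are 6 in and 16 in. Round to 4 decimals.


Shape: right triangle
Legs a = 6 in, b = 16 in
Formula: c = sqrt(a^2 + b^2)
a^2 = 36, b^2 = 256
a^2 + b^2 = 292
c = sqrt(292)
c = 17.088
17.088 in


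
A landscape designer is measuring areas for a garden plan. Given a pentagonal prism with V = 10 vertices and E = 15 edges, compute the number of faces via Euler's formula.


Polyhedron: pentagonal prism
Euler's formula for convex polyhedra: V - E + F = 2
Given: V = 10 vertices and E = 15 edges
Solve for F:
F = 2 + E - V = 2 + 15 - 10 = 7
7 faces


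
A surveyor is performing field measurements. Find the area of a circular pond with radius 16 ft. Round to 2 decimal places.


Shape: circle
Radius r = 16 ft
Formula: A = pi * r^2
r^2 = 16^2 = 256
A = pi * 256
A = 804.25
804.25 ft^2


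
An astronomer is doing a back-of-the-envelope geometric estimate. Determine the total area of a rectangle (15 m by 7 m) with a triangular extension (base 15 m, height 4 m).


Composite shape: rectangle + triangle
Rectangle area = 15 * 7 = 105
Triangle area = 0.5 * 15 * 4 = 30
Total = 105 + 30
Total = 135
135 m^2


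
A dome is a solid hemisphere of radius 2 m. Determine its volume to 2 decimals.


Shape: hemisphere (half of a sphere)
Radius r = 2 m
Formula: V = (1/2) * (4/3) * pi * r^3 = (2/3) * pi * r^3
r^3 = 8
(2/3) * 8 = 5.333333
V = 5.333333 * pi
V = 16.76
16.76 m^3


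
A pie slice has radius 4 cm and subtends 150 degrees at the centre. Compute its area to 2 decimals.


Shape: circular sector
Radius r = 4 cm, Angle = 150 degrees
Formula: A = (angle/360) * pi * r^2
r^2 = 16
Fraction of circle = 150/360
A = (150/360) * pi * 16
A = 6.666667 * pi
A = 20.94
20.94 cm^2


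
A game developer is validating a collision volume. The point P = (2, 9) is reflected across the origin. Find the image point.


Transformation: reflection
Original point: (2, 9)
Rule for reflection through the origin: (x, y) -> (-x, -y)
Apply: (2, 9) -> (-2, -9)
(-2, -9)


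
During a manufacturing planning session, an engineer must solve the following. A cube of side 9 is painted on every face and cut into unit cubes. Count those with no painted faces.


Large cube: 9 x 9 x 9, cut into unit cubes.
n = 9, so n - 2 = 7
Unpainted cubes form the interior (n - 2)^3 block.
(n - 2)^3 = 7^3 = 343
343 unit cubes


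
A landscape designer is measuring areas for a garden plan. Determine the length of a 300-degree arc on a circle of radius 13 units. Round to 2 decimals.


Shape: circular arc
Radius r = 13 units, Angle = 300 degrees
Formula: L = (angle/360) * 2 * pi * r
2 * pi * r = 26 * pi
L = (300/360) * 26 * pi
L = 21.666667 * pi
L = 68.07
68.07 units


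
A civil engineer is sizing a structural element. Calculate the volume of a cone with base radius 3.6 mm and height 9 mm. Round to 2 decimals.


Shape: cone
Radius r = 3.6 mm, Height h = 9 mm
Formula: V = (1/3) * pi * r^2 * h
r^2 = 12.96
pi * r^2 * h = pi * 12.96 * 9 = 116.64 * pi
V = 116.64 * pi / 3
V = 122.15
122.15 mm^3


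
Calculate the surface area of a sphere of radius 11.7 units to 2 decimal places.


Shape: sphere
Radius r = 11.7 units
Formula: SA = 4 * pi * r^2
r^2 = 136.89
SA = 4 * pi * 136.89
SA = 547.56 * pi
SA = 1720.21
1720.21 units^2


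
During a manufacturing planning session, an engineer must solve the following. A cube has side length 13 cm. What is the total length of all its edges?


Shape: cube
Side s = 13 cm
A cube has 12 edges, all equal.
Formula: total edge length = 12 * s
Total = 12 * 13
Total = 156
156 cm


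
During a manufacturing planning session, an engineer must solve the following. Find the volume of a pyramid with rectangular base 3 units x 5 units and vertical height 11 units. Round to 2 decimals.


Shape: rectangular pyramid
Base: 3 units x 5 units, Height h = 11 units
Formula: V = (1/3) * base_area * h
base_area = 3 * 5 = 15
base_area * h = 15 * 11 = 165
V = 165 / 3
V = 55
55 units^3


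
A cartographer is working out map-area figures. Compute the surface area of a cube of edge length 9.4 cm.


Shape: cube
Side s = 9.4 cm
A cube has 6 square faces.
Formula: SA = 6 * s^2
s^2 = 88.36
SA = 6 * 88.36
SA = 530.16
530.16 cm^2


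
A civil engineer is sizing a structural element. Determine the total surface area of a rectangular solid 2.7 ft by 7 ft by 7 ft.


Shape: rectangular prism
l = 2.7 ft, w = 7 ft, h = 7 ft
Formula: SA = 2(lw + lh + wh)
lw = 18.9, lh = 18.9, wh = 49
lw + lh + wh = 86.8
SA = 2 * 86.8
SA = 173.6
173.6 ft^2


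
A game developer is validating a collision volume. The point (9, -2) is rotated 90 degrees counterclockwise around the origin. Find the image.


Transformation: rotation about the origin
Original point: (9, -2)
Rule for 90 deg counterclockwise: (x, y) -> (-y, x)
Apply: (9, -2) -> (2, 9)
(2, 9)


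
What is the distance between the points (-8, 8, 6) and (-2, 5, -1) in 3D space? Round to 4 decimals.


3D distance between two points
P1 = (-8, 8, 6), P2 = (-2, 5, -1)
Formula: d = sqrt((x2-x1)^2 + (y2-y1)^2 + (z2-z1)^2)
dx = -2 - -8 = 6
dy = 5 - 8 = -3
dz = -1 - 6 = -7
dx^2 + dy^2 + dz^2 = 36 + 9 + 49 = 94
d = sqrt(94)
d = 9.6954
9.6954 units


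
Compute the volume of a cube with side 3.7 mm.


Shape: cube
Side s = 3.7 mm
Formula: V = s^3
V = 3.7 * 3.7 * 3.7
V = 13.69 * 3.7
V = 50.653
50.653 mm^3


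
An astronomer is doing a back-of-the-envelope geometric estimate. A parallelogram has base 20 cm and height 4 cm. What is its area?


Shape: parallelogram
Base b = 20 cm, Height h = 4 cm
Formula: A = b * h
A = 20 * 4
A = 80
80 cm^2


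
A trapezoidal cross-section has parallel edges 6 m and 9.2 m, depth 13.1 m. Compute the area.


Shape: trapezoid
Parallel sides a = 6 m, b = 9.2 m; Height h = 13.1 m
Formula: A = (a + b) * h / 2
a + b = 6 + 9.2 = 15.2
A = 15.2 * 13.1 / 2
A = 199.12 / 2
A = 99.56
99.56 m^2


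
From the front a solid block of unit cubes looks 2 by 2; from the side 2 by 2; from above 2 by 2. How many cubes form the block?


Orthographic views of a solid rectangular block:
Front view 2 x 2 -> length = 2, height = 2
Side view 2 x 2 -> width = 2, height = 2 (consistent)
Top view 2 x 2 -> confirms length = 2, width = 2
The block is 2 x 2 x 2.
Total unit cubes = 2 * 2 * 2 = 8
8 unit cubes


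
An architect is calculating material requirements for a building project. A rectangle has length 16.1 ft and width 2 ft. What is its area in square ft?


Shape: rectangle
Length l = 16.1 ft, Width w = 2 ft
Formula: A = l * w
A = 16.1 * 2
A = 32.2
32.2 ft^2


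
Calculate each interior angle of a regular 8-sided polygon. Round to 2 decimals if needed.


Shape: regular octagon (8 sides)
Formula: interior angle = (n - 2) * 180 / n
(n - 2) = 6
(n - 2) * 180 = 1080
angle = 1080 / 8
angle = 135
135 degrees


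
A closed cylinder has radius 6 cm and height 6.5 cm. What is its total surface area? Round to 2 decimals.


Shape: closed cylinder
Radius r = 6 cm, Height h = 6.5 cm
Formula: SA = 2*pi*r^2 + 2*pi*r*h = 2*pi*r*(r + h)
r + h = 12.5
2 * r * (r + h) = 2 * 6 * 12.5 = 150
SA = 150 * pi
SA = 471.24
471.24 cm^2


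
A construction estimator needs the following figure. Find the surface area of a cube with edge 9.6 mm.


Shape: cube
Side s = 9.6 mm
A cube has 6 square faces.
Formula: SA = 6 * s^2
s^2 = 92.16
SA = 6 * 92.16
SA = 552.96
552.96 mm^2


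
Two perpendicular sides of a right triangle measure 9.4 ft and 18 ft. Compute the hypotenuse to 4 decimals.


Shape: right triangle
Legs a = 9.4 ft, b = 18 ft
Formula: c = sqrt(a^2 + b^2)
a^2 = 88.36, b^2 = 324
a^2 + b^2 = 412.36
c = sqrt(412.36)
c = 20.3066
20.3066 ft


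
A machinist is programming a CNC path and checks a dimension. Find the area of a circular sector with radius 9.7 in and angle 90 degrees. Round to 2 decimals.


Shape: circular sector
Radius r = 9.7 in, Angle = 90 degrees
Formula: A = (angle/360) * pi * r^2
r^2 = 94.09
Fraction of circle = 90/360
A = (90/360) * pi * 94.09
A = 23.5225 * pi
A = 73.9
73.9 in^2


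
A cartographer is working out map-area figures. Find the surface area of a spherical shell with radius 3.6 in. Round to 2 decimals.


Shape: sphere
Radius r = 3.6 in
Formula: SA = 4 * pi * r^2
r^2 = 12.96
SA = 4 * pi * 12.96
SA = 51.84 * pi
SA = 162.86
162.86 in^2


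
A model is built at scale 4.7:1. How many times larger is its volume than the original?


Linear scale factor k = 4.7
Rule: under a linear scaling by k, volumes scale by k^3.
k^3 = 4.7 * 4.7 * 4.7
k^3 = 22.09 * 4.7
k^3 = 103.823
Volume scales by a factor of 103.823.
103.823 (dimensionless)


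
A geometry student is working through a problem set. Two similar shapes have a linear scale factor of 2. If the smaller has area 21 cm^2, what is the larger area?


Linear scale factor k = 2
Original area = 21 cm^2
Rule: under a linear scaling by k, areas scale by k^2.
k^2 = 2^2 = 4
New area = 21 * 4
New area = 84
84 cm^2


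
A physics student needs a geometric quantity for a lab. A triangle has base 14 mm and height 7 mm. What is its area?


Shape: triangle
Base b = 14 mm, Height h = 7 mm
Formula: A = (1/2) * b * h
A = 0.5 * 14 * 7
A = 0.5 * 98
A = 49
49 mm^2


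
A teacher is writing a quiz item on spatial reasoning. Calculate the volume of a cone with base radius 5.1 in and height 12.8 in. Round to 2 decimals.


Shape: cone
Radius r = 5.1 in, Height h = 12.8 in
Formula: V = (1/3) * pi * r^2 * h
r^2 = 26.01
pi * r^2 * h = pi * 26.01 * 12.8 = 332.928 * pi
V = 332.928 * pi / 3
V = 348.64
348.64 in^3


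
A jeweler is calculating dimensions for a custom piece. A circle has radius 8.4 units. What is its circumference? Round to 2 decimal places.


Shape: circle
Radius r = 8.4 units
Formula: C = 2 * pi * r
C = 2 * pi * 8.4
C = 16.8 * pi
C = 52.78
52.78 units


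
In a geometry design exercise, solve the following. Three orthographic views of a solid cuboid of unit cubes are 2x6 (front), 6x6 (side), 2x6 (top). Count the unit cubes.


Orthographic views of a solid rectangular block:
Front view 2 x 6 -> length = 2, height = 6
Side view 6 x 6 -> width = 6, height = 6 (consistent)
Top view 2 x 6 -> confirms length = 2, width = 6
The block is 2 x 6 x 6.
Total unit cubes = 2 * 6 * 6 = 72
72 unit cubes


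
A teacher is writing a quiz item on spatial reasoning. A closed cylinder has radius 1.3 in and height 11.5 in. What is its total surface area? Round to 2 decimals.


Shape: closed cylinder
Radius r = 1.3 in, Height h = 11.5 in
Formula: SA = 2*pi*r^2 + 2*pi*r*h = 2*pi*r*(r + h)
r + h = 12.8
2 * r * (r + h) = 2 * 1.3 * 12.8 = 33.28
SA = 33.28 * pi
SA = 104.55
104.55 in^2


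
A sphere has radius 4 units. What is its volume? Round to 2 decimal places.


Shape: sphere
Radius r = 4 units
Formula: V = (4/3) * pi * r^3
r^3 = 64
(4/3) * 64 = 85.333333
V = 85.333333 * pi
V = 268.08
268.08 units^3


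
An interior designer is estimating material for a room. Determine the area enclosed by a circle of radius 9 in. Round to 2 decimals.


Shape: circle
Radius r = 9 in
Formula: A = pi * r^2
r^2 = 9^2 = 81
A = pi * 81
A = 254.47
254.47 in^2


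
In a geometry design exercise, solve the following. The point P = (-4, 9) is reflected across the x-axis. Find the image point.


Transformation: reflection
Original point: (-4, 9)
Rule for reflection over the x-axis: (x, y) -> (x, -y)
Apply: (-4, 9) -> (-4, -9)
(-4, -9)


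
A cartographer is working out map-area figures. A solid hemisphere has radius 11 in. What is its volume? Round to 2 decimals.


Shape: hemisphere (half of a sphere)
Radius r = 11 in
Formula: V = (1/2) * (4/3) * pi * r^3 = (2/3) * pi * r^3
r^3 = 1331
(2/3) * 1331 = 887.333333
V = 887.333333 * pi
V = 2787.64
2787.64 in^3


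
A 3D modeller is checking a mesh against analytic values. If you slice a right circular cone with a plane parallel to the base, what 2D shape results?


Solid: right circular cone
Cutting plane: parallel to the base
Visualize the intersection of the plane with the solid's surface.
The boundary of the cut region is a circle.
circle


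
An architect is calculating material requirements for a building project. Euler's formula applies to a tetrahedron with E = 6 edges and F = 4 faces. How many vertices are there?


Polyhedron: tetrahedron
Euler's formula for convex polyhedra: V - E + F = 2
Given: E = 6 edges and F = 4 faces
Solve for V:
V = 2 + E - F = 2 + 6 - 4 = 4
4 vertices


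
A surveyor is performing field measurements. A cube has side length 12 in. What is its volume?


Shape: cube
Side s = 12 in
Formula: V = s^3
V = 12 * 12 * 12
V = 144 * 12
V = 1728
1728 in^3


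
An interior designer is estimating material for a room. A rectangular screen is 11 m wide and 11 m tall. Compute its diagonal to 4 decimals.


Shape: rectangle (diagonal via Pythagoras)
Sides: 11 m and 11 m
Formula: d = sqrt(l^2 + w^2)
l^2 = 121, w^2 = 121
l^2 + w^2 = 242
d = sqrt(242)
d = 15.5563
15.5563 m


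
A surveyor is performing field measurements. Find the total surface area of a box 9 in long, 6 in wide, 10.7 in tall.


Shape: rectangular prism
l = 9 in, w = 6 in, h = 10.7 in
Formula: SA = 2(lw + lh + wh)
lw = 54, lh = 96.3, wh = 64.2
lw + lh + wh = 214.5
SA = 2 * 214.5
SA = 429
429 in^2


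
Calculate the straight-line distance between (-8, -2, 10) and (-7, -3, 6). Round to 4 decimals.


3D distance between two points
P1 = (-8, -2, 10), P2 = (-7, -3, 6)
Formula: d = sqrt((x2-x1)^2 + (y2-y1)^2 + (z2-z1)^2)
dx = -7 - -8 = 1
dy = -3 - -2 = -1
dz = 6 - 10 = -4
dx^2 + dy^2 + dz^2 = 1 + 1 + 16 = 18
d = sqrt(18)
d = 4.2426
4.2426 units


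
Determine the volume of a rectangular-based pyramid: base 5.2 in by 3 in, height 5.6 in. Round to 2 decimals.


Shape: rectangular pyramid
Base: 5.2 in x 3 in, Height h = 5.6 in
Formula: V = (1/3) * base_area * h
base_area = 5.2 * 3 = 15.6
base_area * h = 15.6 * 5.6 = 87.36
V = 87.36 / 3
V = 29.12
29.12 in^3


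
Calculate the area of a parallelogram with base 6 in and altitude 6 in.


Shape: parallelogram
Base b = 6 in, Height h = 6 in
Formula: A = b * h
A = 6 * 6
A = 36
36 in^2


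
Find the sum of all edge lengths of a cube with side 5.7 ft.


Shape: cube
Side s = 5.7 ft
A cube has 12 edges, all equal.
Formula: total edge length = 12 * s
Total = 12 * 5.7
Total = 68.4
68.4 ft


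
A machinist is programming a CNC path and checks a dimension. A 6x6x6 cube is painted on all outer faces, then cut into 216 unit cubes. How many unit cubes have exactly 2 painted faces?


Large cube: 6 x 6 x 6, cut into unit cubes.
n = 6, so n - 2 = 4
Cubes with 2 painted faces lie along the edges, excluding corners.
A cube has 12 edges; each contributes (n - 2) = 4 such cubes.
Count = 12 * 4 = 48
48 unit cubes


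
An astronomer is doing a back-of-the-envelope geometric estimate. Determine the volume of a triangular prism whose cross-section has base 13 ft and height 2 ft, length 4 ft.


Shape: triangular prism
Triangle base = 13 ft, triangle height = 2 ft, prism length L = 4 ft
Formula: V = (1/2 * b * h_tri) * L
Cross-section area = 0.5 * 13 * 2 = 13
V = 13 * 4
V = 52
52 ft^3


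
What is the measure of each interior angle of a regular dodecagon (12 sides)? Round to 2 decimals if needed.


Shape: regular dodecagon (12 sides)
Formula: interior angle = (n - 2) * 180 / n
(n - 2) = 10
(n - 2) * 180 = 1800
angle = 1800 / 12
angle = 150
150 degrees


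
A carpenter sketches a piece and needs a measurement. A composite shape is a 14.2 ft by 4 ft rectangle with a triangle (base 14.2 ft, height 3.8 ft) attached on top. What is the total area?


Composite shape: rectangle + triangle
Rectangle area = 14.2 * 4 = 56.8
Triangle area = 0.5 * 14.2 * 3.8 = 26.98
Total = 56.8 + 26.98
Total = 83.78
83.78 ft^2


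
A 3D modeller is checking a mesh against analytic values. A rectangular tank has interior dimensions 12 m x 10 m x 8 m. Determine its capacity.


Shape: rectangular prism
l = 12 m, w = 10 m, h = 8 m
Formula: V = l * w * h
V = 12 * 10 * 8
V = 120 * 8
V = 960
960 m^3


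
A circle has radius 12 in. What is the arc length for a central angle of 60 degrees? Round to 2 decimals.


Shape: circular arc
Radius r = 12 in, Angle = 60 degrees
Formula: L = (angle/360) * 2 * pi * r
2 * pi * r = 24 * pi
L = (60/360) * 24 * pi
L = 4 * pi
L = 12.57
12.57 in


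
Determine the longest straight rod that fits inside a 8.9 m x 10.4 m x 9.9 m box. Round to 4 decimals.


Shape: rectangular box (space diagonal)
l = 8.9 m, w = 10.4 m, h = 9.9 m
Visualize: the diagonal of the base, then a right triangle with that diagonal and the height.
Formula: d = sqrt(l^2 + w^2 + h^2)
l^2 + w^2 + h^2 = 79.21 + 108.16 + 98.01 = 285.38
d = sqrt(285.38)
d = 16.8932
16.8932 m


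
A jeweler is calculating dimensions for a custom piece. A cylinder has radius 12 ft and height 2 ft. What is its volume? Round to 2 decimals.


Shape: cylinder
Radius r = 12 ft, Height h = 2 ft
Formula: V = pi * r^2 * h
r^2 = 144
V = pi * 144 * 2
V = 288 * pi
V = 904.78
904.78 ft^3


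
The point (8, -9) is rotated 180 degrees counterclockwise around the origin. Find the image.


Transformation: rotation about the origin
Original point: (8, -9)
Rule for 180 deg: (x, y) -> (-x, -y)
Apply: (8, -9) -> (-8, 9)
(-8, 9)


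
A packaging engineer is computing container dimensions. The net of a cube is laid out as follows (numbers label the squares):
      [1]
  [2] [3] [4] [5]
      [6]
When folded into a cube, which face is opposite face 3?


Net: cross layout. Take square 3 as the base (bottom).
Fold the four squares in the horizontal row up around 3: 2 -> left, 4 -> right, 5 wraps to the top.
Fold 1 and 6 up from 3: 1 -> back, 6 -> front.
Opposite pairs are therefore: (1, 6), (2, 4), (3, 5).
Face 3 is opposite face 5.
face 5


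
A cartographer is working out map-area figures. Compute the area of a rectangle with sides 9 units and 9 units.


Shape: rectangle
Length l = 9 units, Width w = 9 units
Formula: A = l * w
A = 9 * 9
A = 81
81 units^2


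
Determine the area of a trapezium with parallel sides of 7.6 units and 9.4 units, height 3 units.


Shape: trapezoid
Parallel sides a = 7.6 units, b = 9.4 units; Height h = 3 units
Formula: A = (a + b) * h / 2
a + b = 7.6 + 9.4 = 17
A = 17 * 3 / 2
A = 51 / 2
A = 25.5
25.5 units^2


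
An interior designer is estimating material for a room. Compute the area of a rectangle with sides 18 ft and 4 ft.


Shape: rectangle
Length l = 18 ft, Width w = 4 ft
Formula: A = l * w
A = 18 * 4
A = 72
72 ft^2


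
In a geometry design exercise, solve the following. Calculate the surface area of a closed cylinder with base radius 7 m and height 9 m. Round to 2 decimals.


Shape: closed cylinder
Radius r = 7 m, Height h = 9 m
Formula: SA = 2*pi*r^2 + 2*pi*r*h = 2*pi*r*(r + h)
r + h = 16
2 * r * (r + h) = 2 * 7 * 16 = 224
SA = 224 * pi
SA = 703.72
703.72 m^2


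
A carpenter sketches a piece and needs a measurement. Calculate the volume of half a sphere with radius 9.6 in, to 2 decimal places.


Shape: hemisphere (half of a sphere)
Radius r = 9.6 in
Formula: V = (1/2) * (4/3) * pi * r^3 = (2/3) * pi * r^3
r^3 = 884.736
(2/3) * 884.736 = 589.824
V = 589.824 * pi
V = 1852.99
1852.99 in^3


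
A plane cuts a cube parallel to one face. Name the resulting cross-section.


Solid: cube
Cutting plane: parallel to one face
Visualize the intersection of the plane with the solid's surface.
The boundary of the cut region is a square.
square


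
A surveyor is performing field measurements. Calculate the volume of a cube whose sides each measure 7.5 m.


Shape: cube
Side s = 7.5 m
Formula: V = s^3
V = 7.5 * 7.5 * 7.5
V = 56.25 * 7.5
V = 421.875
421.875 m^3


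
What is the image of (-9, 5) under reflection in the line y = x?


Transformation: reflection
Original point: (-9, 5)
Rule for reflection over y = x: (x, y) -> (y, x)
Apply: (-9, 5) -> (5, -9)
(5, -9)


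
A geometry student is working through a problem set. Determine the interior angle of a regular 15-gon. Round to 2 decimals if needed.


Shape: regular pentadecagon (15 sides)
Formula: interior angle = (n - 2) * 180 / n
(n - 2) = 13
(n - 2) * 180 = 2340
angle = 2340 / 15
angle = 156
156 degrees


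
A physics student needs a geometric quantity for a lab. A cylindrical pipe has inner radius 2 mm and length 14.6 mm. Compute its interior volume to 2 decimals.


Shape: cylinder
Radius r = 2 mm, Height h = 14.6 mm
Formula: V = pi * r^2 * h
r^2 = 4
V = pi * 4 * 14.6
V = 58.4 * pi
V = 183.47
183.47 mm^3


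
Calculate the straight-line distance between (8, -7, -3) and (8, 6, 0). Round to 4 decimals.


3D distance between two points
P1 = (8, -7, -3), P2 = (8, 6, 0)
Formula: d = sqrt((x2-x1)^2 + (y2-y1)^2 + (z2-z1)^2)
dx = 8 - 8 = 0
dy = 6 - -7 = 13
dz = 0 - -3 = 3
dx^2 + dy^2 + dz^2 = 0 + 169 + 9 = 178
d = sqrt(178)
d = 13.3417
13.3417 units


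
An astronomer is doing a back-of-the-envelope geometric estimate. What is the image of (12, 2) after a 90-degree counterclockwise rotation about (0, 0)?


Transformation: rotation about the origin
Original point: (12, 2)
Rule for 90 deg counterclockwise: (x, y) -> (-y, x)
Apply: (12, 2) -> (-2, 12)
(-2, 12)


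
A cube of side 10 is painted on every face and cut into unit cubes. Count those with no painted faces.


Large cube: 10 x 10 x 10, cut into unit cubes.
n = 10, so n - 2 = 8
Unpainted cubes form the interior (n - 2)^3 block.
(n - 2)^3 = 8^3 = 512
512 unit cubes


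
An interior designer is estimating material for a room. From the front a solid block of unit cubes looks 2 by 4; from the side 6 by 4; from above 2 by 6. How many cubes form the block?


Orthographic views of a solid rectangular block:
Front view 2 x 4 -> length = 2, height = 4
Side view 6 x 4 -> width = 6, height = 4 (consistent)
Top view 2 x 6 -> confirms length = 2, width = 6
The block is 2 x 6 x 4.
Total unit cubes = 2 * 6 * 4 = 48
48 unit cubes


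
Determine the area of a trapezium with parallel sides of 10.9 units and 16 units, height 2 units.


Shape: trapezoid
Parallel sides a = 10.9 units, b = 16 units; Height h = 2 units
Formula: A = (a + b) * h / 2
a + b = 10.9 + 16 = 26.9
A = 26.9 * 2 / 2
A = 53.8 / 2
A = 26.9
26.9 units^2


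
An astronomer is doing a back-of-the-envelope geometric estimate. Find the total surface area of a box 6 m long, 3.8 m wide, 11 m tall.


Shape: rectangular prism
l = 6 m, w = 3.8 m, h = 11 m
Formula: SA = 2(lw + lh + wh)
lw = 22.8, lh = 66, wh = 41.8
lw + lh + wh = 130.6
SA = 2 * 130.6
SA = 261.2
261.2 m^2


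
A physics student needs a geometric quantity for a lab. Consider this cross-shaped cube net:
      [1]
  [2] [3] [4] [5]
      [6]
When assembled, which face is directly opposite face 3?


Net: cross layout. Take square 3 as the base (bottom).
Fold the four squares in the horizontal row up around 3: 2 -> left, 4 -> right, 5 wraps to the top.
Fold 1 and 6 up from 3: 1 -> back, 6 -> front.
Opposite pairs are therefore: (1, 6), (2, 4), (3, 5).
Face 3 is opposite face 5.
face 5


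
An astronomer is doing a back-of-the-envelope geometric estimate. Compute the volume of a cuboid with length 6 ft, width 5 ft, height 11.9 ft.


Shape: rectangular prism
l = 6 ft, w = 5 ft, h = 11.9 ft
Formula: V = l * w * h
V = 6 * 5 * 11.9
V = 30 * 11.9
V = 357
357 ft^3


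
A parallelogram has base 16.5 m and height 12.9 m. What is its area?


Shape: parallelogram
Base b = 16.5 m, Height h = 12.9 m
Formula: A = b * h
A = 16.5 * 12.9
A = 212.85
212.85 m^2


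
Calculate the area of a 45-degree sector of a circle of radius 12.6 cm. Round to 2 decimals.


Shape: circular sector
Radius r = 12.6 cm, Angle = 45 degrees
Formula: A = (angle/360) * pi * r^2
r^2 = 158.76
Fraction of circle = 45/360
A = (45/360) * pi * 158.76
A = 19.845 * pi
A = 62.34
62.34 cm^2


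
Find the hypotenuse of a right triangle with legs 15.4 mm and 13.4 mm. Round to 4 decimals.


Shape: right triangle
Legs a = 15.4 mm, b = 13.4 mm
Formula: c = sqrt(a^2 + b^2)
a^2 = 237.16, b^2 = 179.56
a^2 + b^2 = 416.72
c = sqrt(416.72)
c = 20.4137
20.4137 mm


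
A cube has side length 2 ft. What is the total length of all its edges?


Shape: cube
Side s = 2 ft
A cube has 12 edges, all equal.
Formula: total edge length = 12 * s
Total = 12 * 2
Total = 24
24 ft


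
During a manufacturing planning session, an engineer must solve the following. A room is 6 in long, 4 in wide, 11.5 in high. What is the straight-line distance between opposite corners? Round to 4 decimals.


Shape: rectangular box (space diagonal)
l = 6 in, w = 4 in, h = 11.5 in
Visualize: the diagonal of the base, then a right triangle with that diagonal and the height.
Formula: d = sqrt(l^2 + w^2 + h^2)
l^2 + w^2 + h^2 = 36 + 16 + 132.25 = 184.25
d = sqrt(184.25)
d = 13.5739
13.5739 in


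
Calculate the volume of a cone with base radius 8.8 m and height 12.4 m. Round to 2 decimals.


Shape: cone
Radius r = 8.8 m, Height h = 12.4 m
Formula: V = (1/3) * pi * r^2 * h
r^2 = 77.44
pi * r^2 * h = pi * 77.44 * 12.4 = 960.256 * pi
V = 960.256 * pi / 3
V = 1005.58
1005.58 m^3


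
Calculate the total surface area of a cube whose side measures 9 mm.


Shape: cube
Side s = 9 mm
A cube has 6 square faces.
Formula: SA = 6 * s^2
s^2 = 81
SA = 6 * 81
SA = 486
486 mm^2


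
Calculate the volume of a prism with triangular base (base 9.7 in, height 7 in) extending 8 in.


Shape: triangular prism
Triangle base = 9.7 in, triangle height = 7 in, prism length L = 8 in
Formula: V = (1/2 * b * h_tri) * L
Cross-section area = 0.5 * 9.7 * 7 = 33.95
V = 33.95 * 8
V = 271.6
271.6 in^3


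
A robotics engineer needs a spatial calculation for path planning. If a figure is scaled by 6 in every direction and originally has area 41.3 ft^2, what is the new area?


Linear scale factor k = 6
Original area = 41.3 ft^2
Rule: under a linear scaling by k, areas scale by k^2.
k^2 = 6^2 = 36
New area = 41.3 * 36
New area = 1486.8
1486.8 ft^2


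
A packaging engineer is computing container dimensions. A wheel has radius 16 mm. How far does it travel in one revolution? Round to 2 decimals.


Shape: circle
Radius r = 16 mm
Formula: C = 2 * pi * r
C = 2 * pi * 16
C = 32 * pi
C = 100.53
100.53 mm


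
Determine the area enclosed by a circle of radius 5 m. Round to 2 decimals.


Shape: circle
Radius r = 5 m
Formula: A = pi * r^2
r^2 = 5^2 = 25
A = pi * 25
A = 78.54
78.54 m^2


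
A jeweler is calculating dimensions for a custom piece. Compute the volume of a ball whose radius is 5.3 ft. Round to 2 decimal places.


Shape: sphere
Radius r = 5.3 ft
Formula: V = (4/3) * pi * r^3
r^3 = 148.877
(4/3) * 148.877 = 198.502667
V = 198.502667 * pi
V = 623.61
623.61 ft^3


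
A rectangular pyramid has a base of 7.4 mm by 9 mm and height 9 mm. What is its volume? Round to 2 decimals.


Shape: rectangular pyramid
Base: 7.4 mm x 9 mm, Height h = 9 mm
Formula: V = (1/3) * base_area * h
base_area = 7.4 * 9 = 66.6
base_area * h = 66.6 * 9 = 599.4
V = 599.4 / 3
V = 199.8
199.8 mm^3


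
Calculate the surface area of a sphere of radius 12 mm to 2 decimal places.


Shape: sphere
Radius r = 12 mm
Formula: SA = 4 * pi * r^2
r^2 = 144
SA = 4 * pi * 144
SA = 576 * pi
SA = 1809.56
1809.56 mm^2


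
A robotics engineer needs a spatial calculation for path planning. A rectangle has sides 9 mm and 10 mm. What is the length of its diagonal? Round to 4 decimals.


Shape: rectangle (diagonal via Pythagoras)
Sides: 9 mm and 10 mm
Formula: d = sqrt(l^2 + w^2)
l^2 = 81, w^2 = 100
l^2 + w^2 = 181
d = sqrt(181)
d = 13.4536
13.4536 mm


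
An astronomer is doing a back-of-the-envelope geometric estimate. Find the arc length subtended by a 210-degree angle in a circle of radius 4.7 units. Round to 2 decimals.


Shape: circular arc
Radius r = 4.7 units, Angle = 210 degrees
Formula: L = (angle/360) * 2 * pi * r
2 * pi * r = 9.4 * pi
L = (210/360) * 9.4 * pi
L = 5.483333 * pi
L = 17.23
17.23 units


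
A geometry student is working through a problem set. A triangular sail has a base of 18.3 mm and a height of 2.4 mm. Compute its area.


Shape: triangle
Base b = 18.3 mm, Height h = 2.4 mm
Formula: A = (1/2) * b * h
A = 0.5 * 18.3 * 2.4
A = 0.5 * 43.92
A = 21.96
21.96 mm^2


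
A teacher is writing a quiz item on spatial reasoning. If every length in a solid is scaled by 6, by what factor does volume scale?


Linear scale factor k = 6
Rule: under a linear scaling by k, volumes scale by k^3.
k^3 = 6 * 6 * 6
k^3 = 36 * 6
k^3 = 216
Volume scales by a factor of 216.
216 (dimensionless)


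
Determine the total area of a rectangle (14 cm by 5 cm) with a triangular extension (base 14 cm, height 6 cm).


Composite shape: rectangle + triangle
Rectangle area = 14 * 5 = 70
Triangle area = 0.5 * 14 * 6 = 42
Total = 70 + 42
Total = 112
112 cm^2


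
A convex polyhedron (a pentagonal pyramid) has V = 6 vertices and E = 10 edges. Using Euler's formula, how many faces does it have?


Polyhedron: pentagonal pyramid
Euler's formula for convex polyhedra: V - E + F = 2
Given: V = 6 vertices and E = 10 edges
Solve for F:
F = 2 + E - V = 2 + 10 - 6 = 6
6 faces


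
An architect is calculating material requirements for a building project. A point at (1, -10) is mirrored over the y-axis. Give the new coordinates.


Transformation: reflection
Original point: (1, -10)
Rule for reflection over the y-axis: (x, y) -> (-x, y)
Apply: (1, -10) -> (-1, -10)
(-1, -10)


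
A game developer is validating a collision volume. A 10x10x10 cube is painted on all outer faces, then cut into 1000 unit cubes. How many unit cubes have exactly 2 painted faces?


Large cube: 10 x 10 x 10, cut into unit cubes.
n = 10, so n - 2 = 8
Cubes with 2 painted faces lie along the edges, excluding corners.
A cube has 12 edges; each contributes (n - 2) = 8 such cubes.
Count = 12 * 8 = 96
96 unit cubes


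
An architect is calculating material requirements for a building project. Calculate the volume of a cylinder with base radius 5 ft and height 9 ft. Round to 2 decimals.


Shape: cylinder
Radius r = 5 ft, Height h = 9 ft
Formula: V = pi * r^2 * h
r^2 = 25
V = pi * 25 * 9
V = 225 * pi
V = 706.86
706.86 ft^3


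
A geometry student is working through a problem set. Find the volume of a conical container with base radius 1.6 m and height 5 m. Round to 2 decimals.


Shape: cone
Radius r = 1.6 m, Height h = 5 m
Formula: V = (1/3) * pi * r^2 * h
r^2 = 2.56
pi * r^2 * h = pi * 2.56 * 5 = 12.8 * pi
V = 12.8 * pi / 3
V = 13.4
13.4 m^3


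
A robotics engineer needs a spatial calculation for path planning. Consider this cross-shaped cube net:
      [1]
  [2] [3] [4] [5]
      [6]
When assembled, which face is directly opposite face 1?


Net: cross layout. Take square 3 as the base (bottom).
Fold the four squares in the horizontal row up around 3: 2 -> left, 4 -> right, 5 wraps to the top.
Fold 1 and 6 up from 3: 1 -> back, 6 -> front.
Opposite pairs are therefore: (1, 6), (2, 4), (3, 5).
Face 1 is opposite face 6.
face 6
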